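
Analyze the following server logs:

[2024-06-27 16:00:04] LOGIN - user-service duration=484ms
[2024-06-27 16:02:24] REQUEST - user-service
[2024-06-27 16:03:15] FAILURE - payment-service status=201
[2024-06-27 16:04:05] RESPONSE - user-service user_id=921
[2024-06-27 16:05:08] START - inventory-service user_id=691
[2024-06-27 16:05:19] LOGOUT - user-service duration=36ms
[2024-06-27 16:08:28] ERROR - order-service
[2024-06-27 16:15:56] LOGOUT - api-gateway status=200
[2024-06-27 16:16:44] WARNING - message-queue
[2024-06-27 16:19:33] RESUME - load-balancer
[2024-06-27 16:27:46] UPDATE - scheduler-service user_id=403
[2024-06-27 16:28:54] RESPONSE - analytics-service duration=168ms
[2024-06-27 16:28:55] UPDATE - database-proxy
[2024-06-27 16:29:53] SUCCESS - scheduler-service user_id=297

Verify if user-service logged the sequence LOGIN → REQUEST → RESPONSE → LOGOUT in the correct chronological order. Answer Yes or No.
Yes

To verify sequence order:

1. Find all events in sequence LOGIN → REQUEST → RESPONSE → LOGOUT for user-service
2. Extract their timestamps
3. Check if timestamps are in ascending order
4. Result: Yes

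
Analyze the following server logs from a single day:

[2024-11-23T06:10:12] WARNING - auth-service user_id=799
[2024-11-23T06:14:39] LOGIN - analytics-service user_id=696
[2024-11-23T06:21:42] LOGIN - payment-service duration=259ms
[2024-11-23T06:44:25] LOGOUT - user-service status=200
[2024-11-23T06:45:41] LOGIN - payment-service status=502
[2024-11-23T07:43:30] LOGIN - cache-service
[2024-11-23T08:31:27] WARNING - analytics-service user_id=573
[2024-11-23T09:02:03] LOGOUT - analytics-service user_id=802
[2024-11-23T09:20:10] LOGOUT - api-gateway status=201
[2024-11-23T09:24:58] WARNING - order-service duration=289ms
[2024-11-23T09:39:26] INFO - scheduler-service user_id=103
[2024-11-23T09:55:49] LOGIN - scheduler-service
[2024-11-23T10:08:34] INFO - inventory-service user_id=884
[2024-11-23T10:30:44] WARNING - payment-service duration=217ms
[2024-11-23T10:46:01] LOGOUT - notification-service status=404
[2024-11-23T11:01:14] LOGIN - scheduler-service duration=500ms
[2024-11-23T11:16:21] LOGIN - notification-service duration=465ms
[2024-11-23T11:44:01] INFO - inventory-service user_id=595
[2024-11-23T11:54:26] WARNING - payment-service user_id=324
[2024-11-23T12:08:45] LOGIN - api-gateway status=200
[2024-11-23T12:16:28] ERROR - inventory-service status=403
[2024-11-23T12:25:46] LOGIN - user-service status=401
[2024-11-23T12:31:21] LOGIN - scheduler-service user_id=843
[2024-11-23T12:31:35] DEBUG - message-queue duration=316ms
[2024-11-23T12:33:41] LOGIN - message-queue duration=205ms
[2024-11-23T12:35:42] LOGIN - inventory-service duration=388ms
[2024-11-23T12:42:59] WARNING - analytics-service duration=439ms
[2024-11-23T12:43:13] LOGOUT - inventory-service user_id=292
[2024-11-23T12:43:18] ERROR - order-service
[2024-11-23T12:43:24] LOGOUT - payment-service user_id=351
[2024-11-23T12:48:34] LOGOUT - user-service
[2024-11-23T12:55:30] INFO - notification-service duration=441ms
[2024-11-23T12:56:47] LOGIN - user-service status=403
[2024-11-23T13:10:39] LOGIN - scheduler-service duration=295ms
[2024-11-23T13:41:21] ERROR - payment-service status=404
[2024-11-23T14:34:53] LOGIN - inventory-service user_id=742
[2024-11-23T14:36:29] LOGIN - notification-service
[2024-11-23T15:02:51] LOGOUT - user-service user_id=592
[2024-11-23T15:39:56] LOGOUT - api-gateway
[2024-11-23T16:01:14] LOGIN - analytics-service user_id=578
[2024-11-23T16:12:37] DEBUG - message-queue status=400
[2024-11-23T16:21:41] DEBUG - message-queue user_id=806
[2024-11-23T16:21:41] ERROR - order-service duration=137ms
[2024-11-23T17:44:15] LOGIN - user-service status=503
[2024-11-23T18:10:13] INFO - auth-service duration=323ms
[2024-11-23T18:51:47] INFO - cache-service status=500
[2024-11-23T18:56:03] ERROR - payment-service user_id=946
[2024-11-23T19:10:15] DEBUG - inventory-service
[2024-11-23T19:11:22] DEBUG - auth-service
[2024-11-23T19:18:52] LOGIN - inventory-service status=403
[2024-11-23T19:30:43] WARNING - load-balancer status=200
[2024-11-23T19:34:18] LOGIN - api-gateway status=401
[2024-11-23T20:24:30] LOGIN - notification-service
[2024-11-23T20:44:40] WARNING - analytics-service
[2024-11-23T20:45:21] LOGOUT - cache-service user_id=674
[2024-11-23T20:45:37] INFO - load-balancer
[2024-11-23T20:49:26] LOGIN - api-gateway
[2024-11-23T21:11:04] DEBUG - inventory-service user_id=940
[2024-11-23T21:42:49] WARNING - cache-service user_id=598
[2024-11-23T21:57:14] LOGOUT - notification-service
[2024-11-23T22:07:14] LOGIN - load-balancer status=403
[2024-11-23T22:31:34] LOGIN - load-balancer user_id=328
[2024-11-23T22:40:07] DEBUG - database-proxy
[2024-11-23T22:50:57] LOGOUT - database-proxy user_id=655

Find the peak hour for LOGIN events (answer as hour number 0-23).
12

To find the peak hour:

1. Group all LOGIN events by hour
2. Count events in each hour
3. Find hour with maximum count
4. Peak hour: 12 (with 6 events)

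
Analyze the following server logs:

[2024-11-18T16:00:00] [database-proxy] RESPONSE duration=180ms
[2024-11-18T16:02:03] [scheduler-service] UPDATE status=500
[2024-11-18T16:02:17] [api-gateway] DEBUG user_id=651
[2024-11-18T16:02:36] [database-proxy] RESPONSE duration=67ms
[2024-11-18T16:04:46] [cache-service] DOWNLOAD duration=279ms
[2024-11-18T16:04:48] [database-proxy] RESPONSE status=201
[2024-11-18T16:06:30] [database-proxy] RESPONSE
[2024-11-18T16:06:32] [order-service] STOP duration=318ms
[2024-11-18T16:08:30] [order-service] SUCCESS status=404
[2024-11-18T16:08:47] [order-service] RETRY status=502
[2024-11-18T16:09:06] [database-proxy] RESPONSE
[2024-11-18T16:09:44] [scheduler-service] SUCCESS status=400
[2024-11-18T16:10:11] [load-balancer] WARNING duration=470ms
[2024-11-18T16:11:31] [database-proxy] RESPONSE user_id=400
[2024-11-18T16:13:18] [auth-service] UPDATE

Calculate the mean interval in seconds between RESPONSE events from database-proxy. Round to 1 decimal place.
138.2

To calculate average interval:

1. Find all RESPONSE events for database-proxy in order
2. Calculate time gaps between consecutive events
3. Compute mean of gaps: 691 / 5 = 138.2 seconds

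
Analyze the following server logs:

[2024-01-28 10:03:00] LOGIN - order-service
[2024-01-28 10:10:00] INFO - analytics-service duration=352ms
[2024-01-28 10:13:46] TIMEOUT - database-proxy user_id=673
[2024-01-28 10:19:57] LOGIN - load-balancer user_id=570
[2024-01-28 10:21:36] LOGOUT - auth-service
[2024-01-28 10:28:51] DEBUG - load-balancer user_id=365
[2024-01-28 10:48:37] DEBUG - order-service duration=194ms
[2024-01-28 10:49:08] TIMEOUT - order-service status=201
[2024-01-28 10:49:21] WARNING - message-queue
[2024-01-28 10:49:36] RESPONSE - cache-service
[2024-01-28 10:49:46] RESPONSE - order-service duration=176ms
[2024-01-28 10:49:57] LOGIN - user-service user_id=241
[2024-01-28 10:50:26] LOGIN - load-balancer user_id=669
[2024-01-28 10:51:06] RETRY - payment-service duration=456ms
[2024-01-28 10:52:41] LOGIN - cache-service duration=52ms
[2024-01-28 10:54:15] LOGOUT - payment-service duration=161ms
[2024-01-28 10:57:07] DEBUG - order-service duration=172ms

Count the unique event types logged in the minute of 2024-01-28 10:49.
4

To count unique event types:

1. Filter events in the minute starting at 2024-01-28 10:49
2. Extract event types from matching entries
3. Count unique types: 4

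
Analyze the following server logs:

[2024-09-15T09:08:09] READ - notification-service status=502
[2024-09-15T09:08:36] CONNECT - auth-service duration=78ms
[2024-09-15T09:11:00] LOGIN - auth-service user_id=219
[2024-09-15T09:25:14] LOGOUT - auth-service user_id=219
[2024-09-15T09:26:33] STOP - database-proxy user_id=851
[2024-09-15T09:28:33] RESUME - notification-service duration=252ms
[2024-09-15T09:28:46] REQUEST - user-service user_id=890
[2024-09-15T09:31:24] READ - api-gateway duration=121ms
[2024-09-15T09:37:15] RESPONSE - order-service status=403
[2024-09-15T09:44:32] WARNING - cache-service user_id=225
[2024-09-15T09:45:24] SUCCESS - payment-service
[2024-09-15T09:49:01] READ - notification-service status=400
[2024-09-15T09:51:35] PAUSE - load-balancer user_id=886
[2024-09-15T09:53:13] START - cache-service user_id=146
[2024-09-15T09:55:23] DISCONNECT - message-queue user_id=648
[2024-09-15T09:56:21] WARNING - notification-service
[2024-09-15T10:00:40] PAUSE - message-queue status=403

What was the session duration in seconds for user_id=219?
854

To calculate session duration:

1. Find LOGIN event for user_id=219: 2024-09-15T09:11:00
2. Find LOGOUT event for user_id=219: 2024-09-15T09:25:14
3. Session duration: 2024-09-15T09:25:14 - 2024-09-15T09:11:00 = 854 seconds (14 minutes)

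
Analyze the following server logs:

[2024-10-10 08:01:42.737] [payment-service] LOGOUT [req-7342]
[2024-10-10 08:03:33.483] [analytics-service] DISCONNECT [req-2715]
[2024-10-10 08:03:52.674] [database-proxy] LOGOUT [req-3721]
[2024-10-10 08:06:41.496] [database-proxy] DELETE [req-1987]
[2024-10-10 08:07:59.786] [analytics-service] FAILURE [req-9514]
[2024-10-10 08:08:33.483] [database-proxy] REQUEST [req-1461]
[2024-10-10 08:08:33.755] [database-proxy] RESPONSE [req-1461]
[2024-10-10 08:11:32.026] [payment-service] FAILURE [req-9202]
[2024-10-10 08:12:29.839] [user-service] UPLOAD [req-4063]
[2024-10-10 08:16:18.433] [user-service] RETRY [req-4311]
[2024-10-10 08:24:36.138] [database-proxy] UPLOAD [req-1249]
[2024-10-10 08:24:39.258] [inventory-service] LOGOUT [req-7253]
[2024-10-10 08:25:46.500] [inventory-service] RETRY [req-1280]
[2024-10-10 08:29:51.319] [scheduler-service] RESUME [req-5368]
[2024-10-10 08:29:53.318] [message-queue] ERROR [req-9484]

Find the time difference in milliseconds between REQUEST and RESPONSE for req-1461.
272

To calculate latency:

1. Find REQUEST with id req-1461: 2024-10-10 08:08:33.483
2. Find RESPONSE with id req-1461: 2024-10-10 08:08:33.755
3. Latency: 2024-10-10 08:08:33.755 - 2024-10-10 08:08:33.483 = 272ms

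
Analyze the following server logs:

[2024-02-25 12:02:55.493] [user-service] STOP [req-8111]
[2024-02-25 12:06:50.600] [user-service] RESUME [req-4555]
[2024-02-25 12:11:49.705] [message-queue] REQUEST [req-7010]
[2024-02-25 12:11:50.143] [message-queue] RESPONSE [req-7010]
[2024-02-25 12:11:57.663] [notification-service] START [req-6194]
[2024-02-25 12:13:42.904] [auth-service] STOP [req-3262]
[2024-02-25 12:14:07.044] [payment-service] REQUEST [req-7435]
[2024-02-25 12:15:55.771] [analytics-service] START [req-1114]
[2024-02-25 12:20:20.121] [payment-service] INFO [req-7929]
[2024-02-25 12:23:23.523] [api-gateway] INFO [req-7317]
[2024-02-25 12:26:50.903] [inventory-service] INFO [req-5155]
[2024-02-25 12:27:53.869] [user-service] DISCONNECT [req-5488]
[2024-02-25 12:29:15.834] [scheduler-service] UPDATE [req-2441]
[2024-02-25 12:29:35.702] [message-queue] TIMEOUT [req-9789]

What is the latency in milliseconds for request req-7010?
438

To calculate latency:

1. Find REQUEST with id req-7010: 2024-02-25 12:11:49.705
2. Find RESPONSE with id req-7010: 2024-02-25 12:11:50.143
3. Latency: 2024-02-25 12:11:50.143 - 2024-02-25 12:11:49.705 = 438ms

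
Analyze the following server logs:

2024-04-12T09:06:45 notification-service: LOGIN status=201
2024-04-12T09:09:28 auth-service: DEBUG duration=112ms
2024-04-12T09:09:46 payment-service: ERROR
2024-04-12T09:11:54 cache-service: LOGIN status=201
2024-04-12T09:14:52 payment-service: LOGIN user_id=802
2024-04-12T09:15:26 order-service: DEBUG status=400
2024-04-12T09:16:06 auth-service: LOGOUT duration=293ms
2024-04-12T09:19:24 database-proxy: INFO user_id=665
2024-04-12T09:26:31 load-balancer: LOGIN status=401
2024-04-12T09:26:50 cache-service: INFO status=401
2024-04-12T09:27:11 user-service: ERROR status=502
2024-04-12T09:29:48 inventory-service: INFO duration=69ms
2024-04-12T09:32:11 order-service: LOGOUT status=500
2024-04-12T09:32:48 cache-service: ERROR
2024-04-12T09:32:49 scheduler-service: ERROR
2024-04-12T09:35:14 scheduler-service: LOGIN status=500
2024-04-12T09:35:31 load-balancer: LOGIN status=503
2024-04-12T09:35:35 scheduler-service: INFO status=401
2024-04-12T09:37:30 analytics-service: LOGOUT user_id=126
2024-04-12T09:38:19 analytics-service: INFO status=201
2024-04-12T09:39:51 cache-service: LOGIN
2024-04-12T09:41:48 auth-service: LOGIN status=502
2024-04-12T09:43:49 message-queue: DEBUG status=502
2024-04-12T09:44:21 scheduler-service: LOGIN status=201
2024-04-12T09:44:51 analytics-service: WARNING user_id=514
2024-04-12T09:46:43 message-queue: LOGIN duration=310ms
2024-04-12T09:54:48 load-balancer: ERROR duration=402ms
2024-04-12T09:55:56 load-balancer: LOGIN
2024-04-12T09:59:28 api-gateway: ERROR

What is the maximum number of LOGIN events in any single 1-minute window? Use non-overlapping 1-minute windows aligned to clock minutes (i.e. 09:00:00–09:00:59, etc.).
2

To find the burst window:

1. Divide the log period into non-overlapping 1-minute windows starting at 09:00
2. Count LOGIN events in each window
3. Find the window with maximum count
4. Maximum events in a window: 2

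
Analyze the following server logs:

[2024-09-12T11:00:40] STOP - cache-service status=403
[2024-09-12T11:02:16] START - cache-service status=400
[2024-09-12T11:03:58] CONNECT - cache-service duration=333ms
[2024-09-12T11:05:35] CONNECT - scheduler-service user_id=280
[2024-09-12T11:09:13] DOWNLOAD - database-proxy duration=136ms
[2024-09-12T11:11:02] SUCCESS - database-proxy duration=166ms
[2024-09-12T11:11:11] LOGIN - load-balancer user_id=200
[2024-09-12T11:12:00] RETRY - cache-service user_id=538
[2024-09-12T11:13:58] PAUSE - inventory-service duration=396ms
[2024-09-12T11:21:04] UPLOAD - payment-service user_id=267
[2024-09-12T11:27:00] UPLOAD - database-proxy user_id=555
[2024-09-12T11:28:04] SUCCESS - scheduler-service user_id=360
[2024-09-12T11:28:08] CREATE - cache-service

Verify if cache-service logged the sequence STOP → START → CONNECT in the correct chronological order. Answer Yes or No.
Yes

To verify sequence order:

1. Find all events in sequence STOP → START → CONNECT for cache-service
2. Extract their timestamps
3. Check if timestamps are in ascending order
4. Result: Yes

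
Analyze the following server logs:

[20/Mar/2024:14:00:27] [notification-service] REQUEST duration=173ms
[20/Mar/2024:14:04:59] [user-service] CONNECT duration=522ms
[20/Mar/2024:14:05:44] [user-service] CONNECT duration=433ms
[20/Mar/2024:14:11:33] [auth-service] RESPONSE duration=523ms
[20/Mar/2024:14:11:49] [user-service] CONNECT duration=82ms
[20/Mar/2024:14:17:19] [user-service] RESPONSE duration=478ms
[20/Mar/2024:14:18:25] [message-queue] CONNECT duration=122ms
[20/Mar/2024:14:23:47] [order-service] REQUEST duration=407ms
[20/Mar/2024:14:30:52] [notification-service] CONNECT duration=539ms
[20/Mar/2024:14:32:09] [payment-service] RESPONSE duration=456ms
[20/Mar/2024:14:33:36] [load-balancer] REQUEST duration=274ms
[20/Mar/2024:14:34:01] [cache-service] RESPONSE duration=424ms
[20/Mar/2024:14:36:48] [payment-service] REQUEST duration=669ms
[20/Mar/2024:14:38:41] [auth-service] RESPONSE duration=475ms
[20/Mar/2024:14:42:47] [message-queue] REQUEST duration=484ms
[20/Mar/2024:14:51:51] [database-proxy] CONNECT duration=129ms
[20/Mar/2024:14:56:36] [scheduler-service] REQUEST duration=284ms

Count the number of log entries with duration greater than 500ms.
4

To count timeouts:

1. Threshold: 500ms
2. Extract duration from each log entry
3. Count entries where duration > 500
4. Timeout count: 4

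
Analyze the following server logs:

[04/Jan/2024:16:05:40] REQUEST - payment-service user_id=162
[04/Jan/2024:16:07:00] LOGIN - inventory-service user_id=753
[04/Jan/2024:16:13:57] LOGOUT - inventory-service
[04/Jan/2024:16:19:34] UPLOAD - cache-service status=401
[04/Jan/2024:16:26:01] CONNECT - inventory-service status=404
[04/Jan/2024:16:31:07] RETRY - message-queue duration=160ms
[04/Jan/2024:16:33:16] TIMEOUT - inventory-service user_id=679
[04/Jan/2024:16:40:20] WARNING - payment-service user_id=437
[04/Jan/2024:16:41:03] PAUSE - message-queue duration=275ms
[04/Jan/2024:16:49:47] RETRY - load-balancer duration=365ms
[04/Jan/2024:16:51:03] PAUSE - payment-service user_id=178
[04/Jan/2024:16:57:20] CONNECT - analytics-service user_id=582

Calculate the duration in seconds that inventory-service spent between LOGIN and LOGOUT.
417

To calculate state duration:

1. Find LOGIN event for inventory-service: 04/Jan/2024:16:07:00
2. Find LOGOUT event for inventory-service: 04/Jan/2024:16:13:57
3. Calculate duration: 04/Jan/2024:16:13:57 - 04/Jan/2024:16:07:00 = 417 seconds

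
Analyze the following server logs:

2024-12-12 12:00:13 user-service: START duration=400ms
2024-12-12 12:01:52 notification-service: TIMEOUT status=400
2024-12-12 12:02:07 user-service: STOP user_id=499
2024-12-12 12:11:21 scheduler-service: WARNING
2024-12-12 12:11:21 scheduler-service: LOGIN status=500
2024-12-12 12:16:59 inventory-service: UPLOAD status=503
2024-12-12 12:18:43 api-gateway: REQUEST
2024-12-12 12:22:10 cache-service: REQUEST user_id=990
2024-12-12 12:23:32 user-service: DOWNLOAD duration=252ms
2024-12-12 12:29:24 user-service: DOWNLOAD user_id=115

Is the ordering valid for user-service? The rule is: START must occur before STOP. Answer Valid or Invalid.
Valid

To validate ordering:

1. Required order: START → STOP
2. Rule: START must occur before STOP
3. Check actual order of events for user-service
4. Result: Valid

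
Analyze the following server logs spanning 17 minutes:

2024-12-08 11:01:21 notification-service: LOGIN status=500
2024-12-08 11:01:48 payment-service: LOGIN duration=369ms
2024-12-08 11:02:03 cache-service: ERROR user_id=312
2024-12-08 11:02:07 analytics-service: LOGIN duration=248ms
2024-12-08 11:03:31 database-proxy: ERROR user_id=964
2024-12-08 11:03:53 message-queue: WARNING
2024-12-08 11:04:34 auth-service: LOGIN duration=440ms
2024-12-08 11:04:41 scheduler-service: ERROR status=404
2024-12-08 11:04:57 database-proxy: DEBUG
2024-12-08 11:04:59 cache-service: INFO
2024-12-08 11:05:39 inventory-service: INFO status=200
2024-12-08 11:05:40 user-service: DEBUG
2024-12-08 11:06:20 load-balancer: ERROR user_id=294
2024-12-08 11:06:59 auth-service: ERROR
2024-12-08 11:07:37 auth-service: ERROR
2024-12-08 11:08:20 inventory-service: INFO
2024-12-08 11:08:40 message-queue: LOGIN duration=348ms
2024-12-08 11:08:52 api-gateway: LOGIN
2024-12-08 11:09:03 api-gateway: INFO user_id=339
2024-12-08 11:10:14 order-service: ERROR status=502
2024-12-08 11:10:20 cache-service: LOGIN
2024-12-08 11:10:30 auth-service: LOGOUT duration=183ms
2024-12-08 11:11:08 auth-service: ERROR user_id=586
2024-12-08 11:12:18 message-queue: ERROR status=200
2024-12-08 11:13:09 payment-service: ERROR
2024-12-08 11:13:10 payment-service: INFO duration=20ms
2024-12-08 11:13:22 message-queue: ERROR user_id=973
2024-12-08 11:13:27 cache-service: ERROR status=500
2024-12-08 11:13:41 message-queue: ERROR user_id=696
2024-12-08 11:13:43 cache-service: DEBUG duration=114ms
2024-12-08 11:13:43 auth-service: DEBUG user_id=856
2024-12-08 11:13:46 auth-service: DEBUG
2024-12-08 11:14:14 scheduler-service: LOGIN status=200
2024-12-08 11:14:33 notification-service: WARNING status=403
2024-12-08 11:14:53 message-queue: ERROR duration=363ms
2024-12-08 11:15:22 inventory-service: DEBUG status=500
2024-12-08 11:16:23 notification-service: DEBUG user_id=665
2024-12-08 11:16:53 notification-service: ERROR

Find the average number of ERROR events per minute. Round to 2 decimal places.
0.88

To calculate the rate:

1. Count total ERROR events: 15
2. Total time period: 17 minutes
3. Rate = 15 / 17 = 0.88 events per minute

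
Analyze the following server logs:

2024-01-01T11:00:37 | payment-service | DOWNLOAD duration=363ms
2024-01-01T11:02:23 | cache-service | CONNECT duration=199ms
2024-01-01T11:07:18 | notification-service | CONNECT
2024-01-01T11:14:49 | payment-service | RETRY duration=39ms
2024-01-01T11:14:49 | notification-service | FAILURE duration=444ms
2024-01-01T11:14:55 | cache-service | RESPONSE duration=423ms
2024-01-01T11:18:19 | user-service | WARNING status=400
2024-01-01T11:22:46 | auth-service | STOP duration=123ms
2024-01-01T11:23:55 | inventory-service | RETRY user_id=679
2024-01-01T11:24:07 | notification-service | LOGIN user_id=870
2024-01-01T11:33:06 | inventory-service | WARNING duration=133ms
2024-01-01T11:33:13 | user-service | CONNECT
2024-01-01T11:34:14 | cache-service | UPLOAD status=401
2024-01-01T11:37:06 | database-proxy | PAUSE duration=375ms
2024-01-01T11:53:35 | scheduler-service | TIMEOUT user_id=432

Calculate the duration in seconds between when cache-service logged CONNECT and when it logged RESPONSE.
752

To find the time between events:

1. Locate the first CONNECT event for cache-service: 2024-01-01T11:02:23
2. Locate the first RESPONSE event for cache-service: 2024-01-01T11:14:55
3. Calculate the difference: 2024-01-01T11:14:55 - 2024-01-01T11:02:23 = 752 seconds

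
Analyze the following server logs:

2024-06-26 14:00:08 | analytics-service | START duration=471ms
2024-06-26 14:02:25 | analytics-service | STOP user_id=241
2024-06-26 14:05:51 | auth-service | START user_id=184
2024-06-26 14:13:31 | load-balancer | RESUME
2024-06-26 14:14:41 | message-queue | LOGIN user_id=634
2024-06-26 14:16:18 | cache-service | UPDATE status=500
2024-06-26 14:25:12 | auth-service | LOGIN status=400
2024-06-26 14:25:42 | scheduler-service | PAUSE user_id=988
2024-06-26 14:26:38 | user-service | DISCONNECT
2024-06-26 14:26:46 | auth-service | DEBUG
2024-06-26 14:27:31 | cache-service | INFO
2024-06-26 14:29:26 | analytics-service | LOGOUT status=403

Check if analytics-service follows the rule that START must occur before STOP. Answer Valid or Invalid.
Valid

To validate ordering:

1. Required order: START → STOP
2. Rule: START must occur before STOP
3. Check actual order of events for analytics-service
4. Result: Valid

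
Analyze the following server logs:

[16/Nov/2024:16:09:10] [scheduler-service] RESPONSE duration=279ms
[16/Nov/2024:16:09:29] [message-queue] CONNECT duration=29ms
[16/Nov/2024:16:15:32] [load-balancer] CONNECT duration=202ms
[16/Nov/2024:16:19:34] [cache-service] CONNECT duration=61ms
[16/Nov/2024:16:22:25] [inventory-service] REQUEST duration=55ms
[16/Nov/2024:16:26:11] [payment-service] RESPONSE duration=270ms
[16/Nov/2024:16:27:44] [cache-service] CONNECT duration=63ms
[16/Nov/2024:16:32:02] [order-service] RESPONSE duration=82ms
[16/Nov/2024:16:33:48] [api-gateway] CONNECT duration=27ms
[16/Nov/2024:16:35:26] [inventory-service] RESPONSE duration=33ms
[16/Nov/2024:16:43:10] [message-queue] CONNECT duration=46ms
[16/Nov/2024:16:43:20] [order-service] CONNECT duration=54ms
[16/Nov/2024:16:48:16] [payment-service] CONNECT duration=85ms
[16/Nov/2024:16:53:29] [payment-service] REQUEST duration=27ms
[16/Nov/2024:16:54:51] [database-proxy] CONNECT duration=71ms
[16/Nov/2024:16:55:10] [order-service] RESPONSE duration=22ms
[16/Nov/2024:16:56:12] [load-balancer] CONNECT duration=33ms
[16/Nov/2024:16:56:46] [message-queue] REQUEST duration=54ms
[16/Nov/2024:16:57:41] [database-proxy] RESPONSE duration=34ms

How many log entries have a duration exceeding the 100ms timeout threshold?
3

To count timeouts:

1. Threshold: 100ms
2. Extract duration from each log entry
3. Count entries where duration > 100
4. Timeout count: 3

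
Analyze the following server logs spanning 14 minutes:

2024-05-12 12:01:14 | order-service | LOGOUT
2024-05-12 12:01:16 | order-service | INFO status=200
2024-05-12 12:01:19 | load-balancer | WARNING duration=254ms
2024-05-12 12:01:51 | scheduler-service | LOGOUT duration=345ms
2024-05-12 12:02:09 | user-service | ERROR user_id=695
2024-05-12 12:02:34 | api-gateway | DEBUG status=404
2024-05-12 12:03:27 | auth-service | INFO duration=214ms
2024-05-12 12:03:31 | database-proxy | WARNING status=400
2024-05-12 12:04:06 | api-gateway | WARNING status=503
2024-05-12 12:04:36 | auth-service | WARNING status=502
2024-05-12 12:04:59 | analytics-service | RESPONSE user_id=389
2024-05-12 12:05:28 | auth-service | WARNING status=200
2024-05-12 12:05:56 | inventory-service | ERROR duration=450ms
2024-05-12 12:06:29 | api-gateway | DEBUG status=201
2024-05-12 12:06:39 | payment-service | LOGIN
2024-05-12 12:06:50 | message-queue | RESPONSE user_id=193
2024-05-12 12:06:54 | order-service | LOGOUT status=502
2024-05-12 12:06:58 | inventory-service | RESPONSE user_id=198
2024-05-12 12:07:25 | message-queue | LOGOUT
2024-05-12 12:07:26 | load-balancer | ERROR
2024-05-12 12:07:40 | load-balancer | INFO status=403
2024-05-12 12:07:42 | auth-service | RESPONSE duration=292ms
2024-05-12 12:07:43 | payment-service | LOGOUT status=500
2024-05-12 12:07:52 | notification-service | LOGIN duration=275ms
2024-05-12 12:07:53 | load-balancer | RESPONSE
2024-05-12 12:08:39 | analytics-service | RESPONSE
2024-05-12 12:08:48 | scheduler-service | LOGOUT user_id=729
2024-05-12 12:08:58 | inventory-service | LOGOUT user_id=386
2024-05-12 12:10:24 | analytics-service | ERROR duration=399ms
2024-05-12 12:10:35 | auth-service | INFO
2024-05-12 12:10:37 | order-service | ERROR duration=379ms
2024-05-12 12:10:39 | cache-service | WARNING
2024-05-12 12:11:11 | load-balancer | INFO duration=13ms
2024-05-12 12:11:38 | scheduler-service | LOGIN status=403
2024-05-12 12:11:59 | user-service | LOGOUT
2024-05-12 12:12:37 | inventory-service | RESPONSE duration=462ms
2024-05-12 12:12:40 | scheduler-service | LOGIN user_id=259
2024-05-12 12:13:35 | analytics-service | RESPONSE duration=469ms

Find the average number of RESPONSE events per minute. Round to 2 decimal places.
0.57

To calculate the rate:

1. Count total RESPONSE events: 8
2. Total time period: 14 minutes
3. Rate = 8 / 14 = 0.57 events per minute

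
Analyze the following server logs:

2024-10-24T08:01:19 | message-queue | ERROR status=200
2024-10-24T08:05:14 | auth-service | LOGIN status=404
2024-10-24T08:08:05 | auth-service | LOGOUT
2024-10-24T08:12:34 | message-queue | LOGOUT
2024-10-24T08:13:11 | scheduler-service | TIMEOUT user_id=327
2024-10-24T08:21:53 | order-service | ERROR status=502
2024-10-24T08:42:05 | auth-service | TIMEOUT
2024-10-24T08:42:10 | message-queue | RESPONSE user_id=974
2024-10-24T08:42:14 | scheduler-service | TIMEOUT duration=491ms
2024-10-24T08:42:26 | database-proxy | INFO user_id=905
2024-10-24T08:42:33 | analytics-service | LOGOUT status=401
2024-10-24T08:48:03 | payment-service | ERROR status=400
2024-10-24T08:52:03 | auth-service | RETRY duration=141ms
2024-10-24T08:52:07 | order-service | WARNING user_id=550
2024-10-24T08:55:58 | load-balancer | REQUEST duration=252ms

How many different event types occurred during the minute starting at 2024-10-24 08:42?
4

To count unique event types:

1. Filter events in the minute starting at 2024-10-24 08:42
2. Extract event types from matching entries
3. Count unique types: 4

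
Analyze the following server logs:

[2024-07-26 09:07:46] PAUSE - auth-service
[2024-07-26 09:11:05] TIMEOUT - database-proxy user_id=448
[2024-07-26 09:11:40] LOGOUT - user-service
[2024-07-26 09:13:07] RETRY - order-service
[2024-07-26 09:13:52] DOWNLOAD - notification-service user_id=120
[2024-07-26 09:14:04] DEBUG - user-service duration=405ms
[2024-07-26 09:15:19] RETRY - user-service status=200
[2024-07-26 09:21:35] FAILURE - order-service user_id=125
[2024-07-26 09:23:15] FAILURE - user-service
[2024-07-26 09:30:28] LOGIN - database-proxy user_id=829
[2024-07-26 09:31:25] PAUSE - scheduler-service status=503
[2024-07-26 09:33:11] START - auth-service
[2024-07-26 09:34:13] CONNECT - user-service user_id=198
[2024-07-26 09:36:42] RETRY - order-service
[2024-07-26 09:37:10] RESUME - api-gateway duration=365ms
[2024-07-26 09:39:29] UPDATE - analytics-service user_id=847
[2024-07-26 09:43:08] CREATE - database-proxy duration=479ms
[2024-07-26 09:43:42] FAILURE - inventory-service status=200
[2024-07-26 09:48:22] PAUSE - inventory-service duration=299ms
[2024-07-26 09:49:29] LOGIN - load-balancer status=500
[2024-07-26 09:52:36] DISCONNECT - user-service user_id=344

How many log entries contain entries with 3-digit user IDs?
7

To find matching entries:

1. Pattern to match: entries with 3-digit user IDs
2. Scan each log entry for the pattern
3. Count matches: 7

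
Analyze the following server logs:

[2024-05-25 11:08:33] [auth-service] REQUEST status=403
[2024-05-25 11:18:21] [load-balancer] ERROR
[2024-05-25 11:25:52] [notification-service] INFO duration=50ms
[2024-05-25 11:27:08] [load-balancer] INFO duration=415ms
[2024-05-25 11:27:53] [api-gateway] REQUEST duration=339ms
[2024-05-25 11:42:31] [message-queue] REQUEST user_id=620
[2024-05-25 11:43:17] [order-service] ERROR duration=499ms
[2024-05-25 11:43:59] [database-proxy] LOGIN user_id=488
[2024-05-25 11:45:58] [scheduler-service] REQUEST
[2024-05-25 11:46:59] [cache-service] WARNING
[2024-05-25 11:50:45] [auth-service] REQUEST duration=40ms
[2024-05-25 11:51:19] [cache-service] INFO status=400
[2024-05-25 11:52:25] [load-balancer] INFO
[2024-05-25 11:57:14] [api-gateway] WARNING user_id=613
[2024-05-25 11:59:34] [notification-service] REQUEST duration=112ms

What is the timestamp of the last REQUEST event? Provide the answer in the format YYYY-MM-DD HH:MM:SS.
2024-05-25 11:59:34

To find the last event:

1. Filter for all REQUEST events
2. Sort by timestamp
3. Select the last one
4. Timestamp: 2024-05-25 11:59:34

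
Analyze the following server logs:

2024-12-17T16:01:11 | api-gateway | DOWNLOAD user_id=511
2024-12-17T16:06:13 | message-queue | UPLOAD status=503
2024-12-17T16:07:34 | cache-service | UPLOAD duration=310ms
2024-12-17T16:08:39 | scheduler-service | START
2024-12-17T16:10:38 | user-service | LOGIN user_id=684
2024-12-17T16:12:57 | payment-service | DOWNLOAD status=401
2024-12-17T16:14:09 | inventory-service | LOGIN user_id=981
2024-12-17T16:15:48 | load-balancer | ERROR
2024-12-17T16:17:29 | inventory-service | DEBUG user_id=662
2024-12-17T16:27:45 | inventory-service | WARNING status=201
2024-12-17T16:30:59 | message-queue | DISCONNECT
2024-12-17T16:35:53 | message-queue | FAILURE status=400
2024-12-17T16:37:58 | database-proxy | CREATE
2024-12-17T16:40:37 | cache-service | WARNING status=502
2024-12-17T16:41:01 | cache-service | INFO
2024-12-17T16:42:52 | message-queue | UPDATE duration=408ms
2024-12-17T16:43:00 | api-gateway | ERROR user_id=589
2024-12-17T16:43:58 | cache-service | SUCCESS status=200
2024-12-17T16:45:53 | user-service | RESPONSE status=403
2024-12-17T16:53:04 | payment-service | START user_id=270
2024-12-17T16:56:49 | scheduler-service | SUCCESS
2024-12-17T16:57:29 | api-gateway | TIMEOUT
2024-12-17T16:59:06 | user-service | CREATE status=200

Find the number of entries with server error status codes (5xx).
2

To find matching entries:

1. Pattern to match: server error status codes (5xx)
2. Scan each log entry for the pattern
3. Count matches: 2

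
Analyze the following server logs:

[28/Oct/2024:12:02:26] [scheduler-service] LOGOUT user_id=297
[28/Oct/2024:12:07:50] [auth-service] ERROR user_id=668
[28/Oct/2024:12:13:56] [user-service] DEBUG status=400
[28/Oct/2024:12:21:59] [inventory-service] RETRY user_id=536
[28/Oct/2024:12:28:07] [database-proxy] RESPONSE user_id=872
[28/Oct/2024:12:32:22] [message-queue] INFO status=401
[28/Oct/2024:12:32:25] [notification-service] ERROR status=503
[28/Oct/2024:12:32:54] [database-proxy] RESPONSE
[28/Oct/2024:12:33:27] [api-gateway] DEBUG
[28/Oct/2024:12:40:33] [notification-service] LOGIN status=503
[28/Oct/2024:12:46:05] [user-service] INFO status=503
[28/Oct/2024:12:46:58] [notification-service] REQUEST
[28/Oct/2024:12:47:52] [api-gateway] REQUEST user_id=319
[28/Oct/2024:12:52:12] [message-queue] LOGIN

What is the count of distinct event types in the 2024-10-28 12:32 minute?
3

To count unique event types:

1. Filter events in the minute starting at 2024-10-28 12:32
2. Extract event types from matching entries
3. Count unique types: 3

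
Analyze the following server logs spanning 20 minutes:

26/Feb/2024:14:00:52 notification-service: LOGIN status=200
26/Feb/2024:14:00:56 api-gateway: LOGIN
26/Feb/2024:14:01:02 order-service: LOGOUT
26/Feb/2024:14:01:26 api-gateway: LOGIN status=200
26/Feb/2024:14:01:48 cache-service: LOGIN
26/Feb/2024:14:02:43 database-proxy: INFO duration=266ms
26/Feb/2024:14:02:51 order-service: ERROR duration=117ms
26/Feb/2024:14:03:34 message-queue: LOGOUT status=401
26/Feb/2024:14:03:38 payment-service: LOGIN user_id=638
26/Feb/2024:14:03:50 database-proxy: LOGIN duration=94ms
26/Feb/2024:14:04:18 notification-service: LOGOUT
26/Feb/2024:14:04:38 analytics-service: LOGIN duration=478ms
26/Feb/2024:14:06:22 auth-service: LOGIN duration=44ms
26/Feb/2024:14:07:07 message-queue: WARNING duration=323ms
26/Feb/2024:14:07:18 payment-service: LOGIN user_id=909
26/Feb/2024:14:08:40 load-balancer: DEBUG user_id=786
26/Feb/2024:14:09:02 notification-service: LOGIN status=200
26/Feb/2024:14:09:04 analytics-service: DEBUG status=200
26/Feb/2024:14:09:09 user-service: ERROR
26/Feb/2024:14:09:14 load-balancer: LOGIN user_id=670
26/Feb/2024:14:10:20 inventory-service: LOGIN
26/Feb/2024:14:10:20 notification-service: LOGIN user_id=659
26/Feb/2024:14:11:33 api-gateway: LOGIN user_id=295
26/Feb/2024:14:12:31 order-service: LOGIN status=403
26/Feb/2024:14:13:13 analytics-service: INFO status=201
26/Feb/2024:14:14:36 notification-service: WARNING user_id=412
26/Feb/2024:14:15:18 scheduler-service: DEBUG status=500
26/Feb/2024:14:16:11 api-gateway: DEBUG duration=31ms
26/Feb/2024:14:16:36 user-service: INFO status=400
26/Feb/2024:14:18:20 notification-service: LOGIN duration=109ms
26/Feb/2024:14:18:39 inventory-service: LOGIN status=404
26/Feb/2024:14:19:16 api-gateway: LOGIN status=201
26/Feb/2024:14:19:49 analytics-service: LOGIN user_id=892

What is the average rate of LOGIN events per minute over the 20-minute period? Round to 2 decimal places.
0.95

To calculate the rate:

1. Count total LOGIN events: 19
2. Total time period: 20 minutes
3. Rate = 19 / 20 = 0.95 events per minute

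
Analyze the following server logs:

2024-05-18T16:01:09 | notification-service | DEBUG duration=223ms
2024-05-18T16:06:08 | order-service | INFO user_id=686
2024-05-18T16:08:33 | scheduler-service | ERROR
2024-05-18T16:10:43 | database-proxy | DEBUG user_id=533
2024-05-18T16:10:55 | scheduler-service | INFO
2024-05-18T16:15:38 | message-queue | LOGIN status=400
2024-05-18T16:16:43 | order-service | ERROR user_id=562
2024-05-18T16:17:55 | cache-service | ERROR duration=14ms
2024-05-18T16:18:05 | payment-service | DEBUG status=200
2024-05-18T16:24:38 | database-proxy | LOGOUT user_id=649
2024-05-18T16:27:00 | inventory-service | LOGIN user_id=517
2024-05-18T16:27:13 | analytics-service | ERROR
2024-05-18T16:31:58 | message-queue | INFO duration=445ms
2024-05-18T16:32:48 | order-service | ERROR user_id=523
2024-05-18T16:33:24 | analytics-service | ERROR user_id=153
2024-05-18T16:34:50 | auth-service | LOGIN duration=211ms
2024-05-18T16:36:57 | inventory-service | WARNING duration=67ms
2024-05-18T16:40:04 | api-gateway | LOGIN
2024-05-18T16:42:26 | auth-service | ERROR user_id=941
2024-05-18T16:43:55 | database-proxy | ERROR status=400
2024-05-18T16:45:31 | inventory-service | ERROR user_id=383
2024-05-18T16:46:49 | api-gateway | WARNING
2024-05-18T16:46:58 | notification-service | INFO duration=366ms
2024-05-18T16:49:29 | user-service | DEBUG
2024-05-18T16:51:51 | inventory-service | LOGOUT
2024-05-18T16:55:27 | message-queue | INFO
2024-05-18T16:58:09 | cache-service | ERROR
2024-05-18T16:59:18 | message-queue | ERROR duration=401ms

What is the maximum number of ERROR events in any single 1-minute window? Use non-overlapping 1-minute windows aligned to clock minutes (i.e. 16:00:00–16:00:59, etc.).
1

To find the burst window:

1. Divide the log period into non-overlapping 1-minute windows starting at 16:00
2. Count ERROR events in each window
3. Find the window with maximum count
4. Maximum events in a window: 1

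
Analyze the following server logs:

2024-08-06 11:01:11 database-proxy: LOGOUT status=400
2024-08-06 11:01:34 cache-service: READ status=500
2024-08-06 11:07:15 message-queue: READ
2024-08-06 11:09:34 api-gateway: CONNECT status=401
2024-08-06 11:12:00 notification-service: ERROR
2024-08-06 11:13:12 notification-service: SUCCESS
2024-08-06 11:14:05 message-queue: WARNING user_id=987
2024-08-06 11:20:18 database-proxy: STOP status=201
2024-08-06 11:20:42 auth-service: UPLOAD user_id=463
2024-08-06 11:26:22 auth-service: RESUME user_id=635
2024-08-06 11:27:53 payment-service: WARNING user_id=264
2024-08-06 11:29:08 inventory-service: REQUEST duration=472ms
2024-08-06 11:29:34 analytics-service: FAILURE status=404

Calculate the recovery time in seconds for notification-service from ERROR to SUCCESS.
72

To calculate recovery time:

1. Find ERROR event for notification-service: 2024-08-06 11:12:00
2. Find next SUCCESS event for notification-service: 2024-08-06 11:13:12
3. Recovery time: 2024-08-06 11:13:12 - 2024-08-06 11:12:00 = 72 seconds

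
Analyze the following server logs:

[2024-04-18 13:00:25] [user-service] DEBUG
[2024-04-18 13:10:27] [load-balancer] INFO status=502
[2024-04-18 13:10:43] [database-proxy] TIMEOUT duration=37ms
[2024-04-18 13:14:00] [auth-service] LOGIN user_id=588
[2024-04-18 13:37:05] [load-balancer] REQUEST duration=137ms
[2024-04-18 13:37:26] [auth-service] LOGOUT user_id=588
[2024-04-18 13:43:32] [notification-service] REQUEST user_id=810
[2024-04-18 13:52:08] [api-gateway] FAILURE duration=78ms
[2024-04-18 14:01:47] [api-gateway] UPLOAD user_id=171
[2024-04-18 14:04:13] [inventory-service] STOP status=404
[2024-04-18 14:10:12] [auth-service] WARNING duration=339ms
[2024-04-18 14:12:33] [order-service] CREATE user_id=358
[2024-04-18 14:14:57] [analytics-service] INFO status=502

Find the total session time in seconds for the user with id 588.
1406

To calculate session duration:

1. Find LOGIN event for user_id=588: 2024-04-18 13:14:00
2. Find LOGOUT event for user_id=588: 2024-04-18 13:37:26
3. Session duration: 2024-04-18 13:37:26 - 2024-04-18 13:14:00 = 1406 seconds (23 minutes)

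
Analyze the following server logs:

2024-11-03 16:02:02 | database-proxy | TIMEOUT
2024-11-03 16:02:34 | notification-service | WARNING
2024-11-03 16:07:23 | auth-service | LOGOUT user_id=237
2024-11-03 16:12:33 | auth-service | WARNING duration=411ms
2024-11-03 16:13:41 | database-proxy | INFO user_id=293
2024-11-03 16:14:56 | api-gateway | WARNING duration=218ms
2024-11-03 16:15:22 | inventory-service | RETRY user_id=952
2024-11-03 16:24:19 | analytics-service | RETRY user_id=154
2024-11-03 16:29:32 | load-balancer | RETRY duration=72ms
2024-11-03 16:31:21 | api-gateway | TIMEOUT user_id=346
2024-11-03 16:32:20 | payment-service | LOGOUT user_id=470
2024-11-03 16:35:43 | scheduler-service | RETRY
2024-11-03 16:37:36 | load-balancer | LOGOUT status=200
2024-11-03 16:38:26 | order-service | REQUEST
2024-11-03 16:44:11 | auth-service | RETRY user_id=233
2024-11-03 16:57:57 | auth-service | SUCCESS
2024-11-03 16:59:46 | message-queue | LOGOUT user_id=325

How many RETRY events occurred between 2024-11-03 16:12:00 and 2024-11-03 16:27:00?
2

To count events in the time window:

1. Window boundaries: 2024-11-03 16:12:00 to 2024-11-03 16:27:00
2. Filter for RETRY events within this window
3. Count matching events: 2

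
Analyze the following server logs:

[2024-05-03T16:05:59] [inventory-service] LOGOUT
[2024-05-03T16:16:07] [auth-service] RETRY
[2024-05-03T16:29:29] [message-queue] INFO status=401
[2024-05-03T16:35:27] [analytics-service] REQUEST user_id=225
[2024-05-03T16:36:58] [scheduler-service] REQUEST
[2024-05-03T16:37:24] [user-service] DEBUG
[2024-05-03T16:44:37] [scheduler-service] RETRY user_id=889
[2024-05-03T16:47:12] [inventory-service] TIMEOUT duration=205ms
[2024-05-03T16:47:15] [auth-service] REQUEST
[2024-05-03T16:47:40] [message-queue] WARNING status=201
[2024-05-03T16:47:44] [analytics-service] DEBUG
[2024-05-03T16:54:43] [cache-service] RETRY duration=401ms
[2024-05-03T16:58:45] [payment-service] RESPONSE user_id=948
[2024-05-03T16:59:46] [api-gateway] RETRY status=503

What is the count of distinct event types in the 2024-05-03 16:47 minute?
4

To count unique event types:

1. Filter events in the minute starting at 2024-05-03 16:47
2. Extract event types from matching entries
3. Count unique types: 4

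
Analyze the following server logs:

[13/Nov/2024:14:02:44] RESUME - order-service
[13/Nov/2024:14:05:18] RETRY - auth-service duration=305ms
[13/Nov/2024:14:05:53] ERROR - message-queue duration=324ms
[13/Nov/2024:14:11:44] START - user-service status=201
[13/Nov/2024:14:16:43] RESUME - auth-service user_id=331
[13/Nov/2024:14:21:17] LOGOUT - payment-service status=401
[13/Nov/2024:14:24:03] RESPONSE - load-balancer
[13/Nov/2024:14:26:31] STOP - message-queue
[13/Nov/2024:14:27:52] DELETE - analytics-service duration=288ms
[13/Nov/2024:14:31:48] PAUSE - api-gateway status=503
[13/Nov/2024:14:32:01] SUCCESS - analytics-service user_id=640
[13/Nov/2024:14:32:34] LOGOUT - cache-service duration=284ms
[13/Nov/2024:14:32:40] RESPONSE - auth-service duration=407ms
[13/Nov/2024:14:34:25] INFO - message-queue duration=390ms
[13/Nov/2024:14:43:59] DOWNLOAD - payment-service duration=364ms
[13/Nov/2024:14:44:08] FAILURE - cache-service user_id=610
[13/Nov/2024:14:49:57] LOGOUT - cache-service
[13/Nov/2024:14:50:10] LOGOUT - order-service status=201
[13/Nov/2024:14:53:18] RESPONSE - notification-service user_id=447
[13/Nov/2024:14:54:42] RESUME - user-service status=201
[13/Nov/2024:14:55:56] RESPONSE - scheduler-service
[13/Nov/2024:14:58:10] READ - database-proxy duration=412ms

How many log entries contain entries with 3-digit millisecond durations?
8

To find matching entries:

1. Pattern to match: entries with 3-digit millisecond durations
2. Scan each log entry for the pattern
3. Count matches: 8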